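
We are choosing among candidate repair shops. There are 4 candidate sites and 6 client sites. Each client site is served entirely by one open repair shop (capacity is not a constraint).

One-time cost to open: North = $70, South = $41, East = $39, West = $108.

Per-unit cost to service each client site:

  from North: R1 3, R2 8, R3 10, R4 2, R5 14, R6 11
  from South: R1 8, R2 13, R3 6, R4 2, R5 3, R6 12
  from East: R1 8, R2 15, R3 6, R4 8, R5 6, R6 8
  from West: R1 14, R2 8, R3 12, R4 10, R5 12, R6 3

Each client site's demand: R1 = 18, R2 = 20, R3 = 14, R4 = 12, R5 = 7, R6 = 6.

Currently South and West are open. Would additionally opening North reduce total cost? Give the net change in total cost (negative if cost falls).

Yes — net change −20 (cost falls by 20).

Current service cost with {South, West}: 451.
Adding North: each client site re-picks its cheapest; new service cost 361, saving 90.
Extra fixed cost: 70. Net change = 70 − 90 = -20.
(Totals: 600 → 580.)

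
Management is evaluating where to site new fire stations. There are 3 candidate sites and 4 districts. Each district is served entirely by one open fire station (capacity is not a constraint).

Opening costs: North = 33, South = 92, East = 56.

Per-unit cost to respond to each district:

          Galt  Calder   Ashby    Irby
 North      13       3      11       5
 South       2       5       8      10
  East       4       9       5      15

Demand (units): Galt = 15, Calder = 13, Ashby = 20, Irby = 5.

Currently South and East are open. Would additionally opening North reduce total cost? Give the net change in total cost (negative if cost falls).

Current service cost with {South, East}: 245.
Adding North: each district re-picks its cheapest; new service cost 194, saving 51.
Extra fixed cost: 33. Net change = 33 − 51 = -18.
(Totals: 393 → 375.)

Yes — net change −18 (cost falls by 18).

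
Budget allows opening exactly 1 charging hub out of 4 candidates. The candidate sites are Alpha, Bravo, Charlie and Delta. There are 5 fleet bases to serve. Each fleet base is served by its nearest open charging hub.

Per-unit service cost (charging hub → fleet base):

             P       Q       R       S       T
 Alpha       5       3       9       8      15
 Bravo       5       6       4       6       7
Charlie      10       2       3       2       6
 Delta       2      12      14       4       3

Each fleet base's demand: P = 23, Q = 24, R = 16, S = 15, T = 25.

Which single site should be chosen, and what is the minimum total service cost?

With exactly 1 open, each fleet base uses its cheapest among the chosen.
{Charlie}: P→Charlie 10·23=230, Q→Charlie 2·24=48, R→Charlie 3·16=48, S→Charlie 2·15=30, T→Charlie 6·25=150. Service cost 506.
{Bravo}: service cost 588
{Delta}: service cost 693
Among all 4 size-1 choices, {Charlie} is lowest.

Choose Charlie only; total service cost 506.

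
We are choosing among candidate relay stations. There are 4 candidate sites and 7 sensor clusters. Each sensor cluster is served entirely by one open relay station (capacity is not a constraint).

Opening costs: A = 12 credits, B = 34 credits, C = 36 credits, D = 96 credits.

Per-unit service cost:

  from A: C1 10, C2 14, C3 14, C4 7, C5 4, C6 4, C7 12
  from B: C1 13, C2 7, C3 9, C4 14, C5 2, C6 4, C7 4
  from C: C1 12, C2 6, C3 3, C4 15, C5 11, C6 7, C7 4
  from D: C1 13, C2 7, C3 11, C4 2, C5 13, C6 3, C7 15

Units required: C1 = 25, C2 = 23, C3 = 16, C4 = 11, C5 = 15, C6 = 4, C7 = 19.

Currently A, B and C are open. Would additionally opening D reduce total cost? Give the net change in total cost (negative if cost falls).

No — net change +37 (cost rises by 37).

Current service cost with {A, B, C}: 635.
Adding D: each sensor cluster re-picks its cheapest; new service cost 576, saving 59.
Extra fixed cost: 96. Net change = 96 − 59 = 37.
(Totals: 717 → 754.)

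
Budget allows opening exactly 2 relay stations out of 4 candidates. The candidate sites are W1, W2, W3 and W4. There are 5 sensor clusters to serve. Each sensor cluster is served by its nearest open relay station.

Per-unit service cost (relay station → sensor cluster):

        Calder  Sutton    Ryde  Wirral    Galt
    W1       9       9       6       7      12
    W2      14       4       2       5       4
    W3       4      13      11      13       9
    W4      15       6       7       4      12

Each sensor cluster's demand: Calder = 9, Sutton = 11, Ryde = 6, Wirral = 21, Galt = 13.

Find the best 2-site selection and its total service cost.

With exactly 2 open, each sensor cluster uses its cheapest among the chosen.
{W2, W3}: Calder→W3 4·9=36, Sutton→W2 4·11=44, Ryde→W2 2·6=12, Wirral→W2 5·21=105, Galt→W2 4·13=52. Service cost 249.
{W1, W2}: service cost 294
{W2, W4}: service cost 318
Among all 6 size-2 choices, {W2, W3} is lowest.

Choose W2 and W3; total service cost 249.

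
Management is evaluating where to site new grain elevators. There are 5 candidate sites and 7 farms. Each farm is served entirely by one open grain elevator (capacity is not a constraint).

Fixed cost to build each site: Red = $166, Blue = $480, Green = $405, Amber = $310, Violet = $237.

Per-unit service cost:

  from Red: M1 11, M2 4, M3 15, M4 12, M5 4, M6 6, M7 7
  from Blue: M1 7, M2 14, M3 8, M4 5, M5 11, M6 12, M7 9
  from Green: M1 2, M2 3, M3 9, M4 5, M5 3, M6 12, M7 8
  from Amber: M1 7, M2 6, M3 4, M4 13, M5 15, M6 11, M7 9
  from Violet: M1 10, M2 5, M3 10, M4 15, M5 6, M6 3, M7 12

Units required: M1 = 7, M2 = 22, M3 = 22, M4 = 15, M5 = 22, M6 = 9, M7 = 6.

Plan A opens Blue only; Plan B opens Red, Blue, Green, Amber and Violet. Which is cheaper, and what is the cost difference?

Plan A is cheaper by 484.

Plan A: {Blue}: M1→Blue 7·7=49, M2→Blue 14·22=308, M3→Blue 8·22=176, M4→Blue 5·15=75, M5→Blue 11·22=242, M6→Blue 12·9=108, M7→Blue 9·6=54. Service 1012; fixed 480; total 1492.
Plan B: {Red, Blue, Green, Amber, Violet}: M1→Green 2·7=14, M2→Green 3·22=66, M3→Amber 4·22=88, M4→Blue 5·15=75, M5→Green 3·22=66, M6→Violet 3·9=27, M7→Red 7·6=42. Service 378; fixed 1598; total 1976.
Difference: |1492 − 1976| = 484.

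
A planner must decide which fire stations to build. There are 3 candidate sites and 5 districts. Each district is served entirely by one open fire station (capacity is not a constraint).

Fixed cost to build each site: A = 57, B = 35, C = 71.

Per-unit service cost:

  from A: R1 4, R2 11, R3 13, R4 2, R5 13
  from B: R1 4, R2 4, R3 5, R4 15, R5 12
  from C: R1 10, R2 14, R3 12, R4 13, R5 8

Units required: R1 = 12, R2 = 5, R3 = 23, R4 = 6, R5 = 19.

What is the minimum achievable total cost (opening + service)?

For any fixed open set, each district goes to its cheapest open site; total = fixed + service.
{A, B, C}: R1→A 4·12=48, R2→B 4·5=20, R3→B 5·23=115, R4→A 2·6=12, R5→C 8·19=152. Service 347; fixed 163; total 510.
{A, B}: R1→A 4·12=48, R2→B 4·5=20, R3→B 5·23=115, R4→A 2·6=12, R5→B 12·19=228. Service 423; fixed 92; total 515.
{B, C}: service 413 + fixed 106 = 519
{B}: service 501 + fixed 35 = 536
No other subset beats 510.

Minimum total cost: 510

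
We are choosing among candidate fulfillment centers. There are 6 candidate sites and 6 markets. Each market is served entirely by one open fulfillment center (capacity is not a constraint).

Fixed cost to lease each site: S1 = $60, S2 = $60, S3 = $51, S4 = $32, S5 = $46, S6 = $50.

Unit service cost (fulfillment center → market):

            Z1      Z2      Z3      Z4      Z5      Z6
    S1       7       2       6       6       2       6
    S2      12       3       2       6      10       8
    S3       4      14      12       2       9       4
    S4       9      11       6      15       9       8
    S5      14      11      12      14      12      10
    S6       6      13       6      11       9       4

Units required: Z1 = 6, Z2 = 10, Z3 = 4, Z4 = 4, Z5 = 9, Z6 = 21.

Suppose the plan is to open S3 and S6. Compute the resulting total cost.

Each market is assigned to its cheapest site among the open ones.
{S3, S6}: Z1→S3 4·6=24, Z2→S6 13·10=130, Z3→S6 6·4=24, Z4→S3 2·4=8, Z5→S3 9·9=81, Z6→S3 4·21=84. Service 351; fixed 101; total 452.

Total cost: 452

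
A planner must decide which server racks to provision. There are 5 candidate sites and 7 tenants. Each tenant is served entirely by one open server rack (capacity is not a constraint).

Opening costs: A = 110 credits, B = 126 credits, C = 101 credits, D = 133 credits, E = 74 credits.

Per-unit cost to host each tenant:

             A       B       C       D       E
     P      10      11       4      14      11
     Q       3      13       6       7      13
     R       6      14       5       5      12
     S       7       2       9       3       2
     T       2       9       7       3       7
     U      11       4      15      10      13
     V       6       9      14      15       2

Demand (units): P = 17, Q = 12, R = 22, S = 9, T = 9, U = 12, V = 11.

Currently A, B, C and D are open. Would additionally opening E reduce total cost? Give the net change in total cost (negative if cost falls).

No — net change +30 (cost rises by 30).

Current service cost with {A, B, C, D}: 364.
Adding E: each tenant re-picks its cheapest; new service cost 320, saving 44.
Extra fixed cost: 74. Net change = 74 − 44 = 30.
(Totals: 834 → 864.)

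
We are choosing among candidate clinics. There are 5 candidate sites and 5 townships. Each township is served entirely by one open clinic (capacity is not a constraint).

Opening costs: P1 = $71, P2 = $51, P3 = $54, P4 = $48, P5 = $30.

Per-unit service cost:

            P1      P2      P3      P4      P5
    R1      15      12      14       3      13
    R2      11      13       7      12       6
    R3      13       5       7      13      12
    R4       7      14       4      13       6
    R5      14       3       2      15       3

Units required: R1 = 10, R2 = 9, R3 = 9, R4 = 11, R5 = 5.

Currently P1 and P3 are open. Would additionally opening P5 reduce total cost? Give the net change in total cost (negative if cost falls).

Current service cost with {P1, P3}: 320.
Adding P5: each township re-picks its cheapest; new service cost 301, saving 19.
Extra fixed cost: 30. Net change = 30 − 19 = 11.
(Totals: 445 → 456.)

No — net change +11 (cost rises by 11).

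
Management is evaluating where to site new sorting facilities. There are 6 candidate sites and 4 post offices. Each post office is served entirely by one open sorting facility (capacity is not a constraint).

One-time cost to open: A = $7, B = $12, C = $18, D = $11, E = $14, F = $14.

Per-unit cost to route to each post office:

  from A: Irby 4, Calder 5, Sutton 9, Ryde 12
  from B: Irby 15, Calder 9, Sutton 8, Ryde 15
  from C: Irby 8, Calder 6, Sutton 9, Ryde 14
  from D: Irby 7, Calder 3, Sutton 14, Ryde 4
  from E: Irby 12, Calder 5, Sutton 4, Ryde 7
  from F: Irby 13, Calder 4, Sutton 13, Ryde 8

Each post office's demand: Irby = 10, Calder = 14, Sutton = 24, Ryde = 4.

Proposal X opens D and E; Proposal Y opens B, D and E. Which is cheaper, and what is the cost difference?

Proposal X: {D, E}: Irby→D 7·10=70, Calder→D 3·14=42, Sutton→E 4·24=96, Ryde→D 4·4=16. Service 224; fixed 25; total 249.
Proposal Y: {B, D, E}: Irby→D 7·10=70, Calder→D 3·14=42, Sutton→E 4·24=96, Ryde→D 4·4=16. Service 224; fixed 37; total 261.
Difference: |249 − 261| = 12.

Proposal X is cheaper by 12.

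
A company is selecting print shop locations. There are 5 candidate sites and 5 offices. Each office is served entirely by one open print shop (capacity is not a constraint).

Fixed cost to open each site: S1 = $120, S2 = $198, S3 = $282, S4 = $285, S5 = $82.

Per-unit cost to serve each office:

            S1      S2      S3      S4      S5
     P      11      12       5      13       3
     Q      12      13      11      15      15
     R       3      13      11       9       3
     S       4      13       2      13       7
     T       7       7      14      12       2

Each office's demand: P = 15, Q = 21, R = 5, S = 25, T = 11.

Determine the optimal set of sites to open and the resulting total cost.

For any fixed open set, each office goes to its cheapest open site; total = fixed + service.
{S1, S5}: P→S5 3·15=45, Q→S1 12·21=252, R→S1 3·5=15, S→S1 4·25=100, T→S5 2·11=22. Service 434; fixed 202; total 636.
{S5}: P→S5 3·15=45, Q→S5 15·21=315, R→S5 3·5=15, S→S5 7·25=175, T→S5 2·11=22. Service 572; fixed 82; total 654.
{S3, S5}: service 363 + fixed 364 = 727
{S1, S2, S3, S4, S5}: service 363 + fixed 967 = 1330
No other subset beats 636.

Open S1 and S5; minimum total cost 636.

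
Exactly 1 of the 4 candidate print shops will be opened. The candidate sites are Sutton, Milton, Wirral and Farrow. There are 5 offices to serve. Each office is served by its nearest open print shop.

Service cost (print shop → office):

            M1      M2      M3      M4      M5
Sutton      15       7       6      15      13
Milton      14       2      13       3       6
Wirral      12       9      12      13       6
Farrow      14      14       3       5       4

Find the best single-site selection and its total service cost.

Choose Milton only; total service cost 38.

With exactly 1 open, each office uses its cheapest among the chosen.
{Milton}: M1→Milton 14, M2→Milton 2, M3→Milton 13, M4→Milton 3, M5→Milton 6. Service cost 38.
{Farrow}: service cost 40
{Wirral}: service cost 52
Among all 4 size-1 choices, {Milton} is lowest.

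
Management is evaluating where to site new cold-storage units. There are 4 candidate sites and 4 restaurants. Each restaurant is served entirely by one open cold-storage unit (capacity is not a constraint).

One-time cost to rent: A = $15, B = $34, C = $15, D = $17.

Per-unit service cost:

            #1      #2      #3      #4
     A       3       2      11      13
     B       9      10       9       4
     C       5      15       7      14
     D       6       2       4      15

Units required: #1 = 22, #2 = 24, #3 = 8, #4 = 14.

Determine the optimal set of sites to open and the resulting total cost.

Open A, B and D; minimum total cost 268.

For any fixed open set, each restaurant goes to its cheapest open site; total = fixed + service.
{A, B, D}: #1→A 3·22=66, #2→A 2·24=48, #3→D 4·8=32, #4→B 4·14=56. Service 202; fixed 66; total 268.
{A, B, C, D}: #1→A 3·22=66, #2→A 2·24=48, #3→D 4·8=32, #4→B 4·14=56. Service 202; fixed 81; total 283.
{A, B, C}: service 226 + fixed 64 = 290
{A}: #1→A 3·22=66, #2→A 2·24=48, #3→A 11·8=88, #4→A 13·14=182. Service 384; fixed 15; total 399.
No other subset beats 268.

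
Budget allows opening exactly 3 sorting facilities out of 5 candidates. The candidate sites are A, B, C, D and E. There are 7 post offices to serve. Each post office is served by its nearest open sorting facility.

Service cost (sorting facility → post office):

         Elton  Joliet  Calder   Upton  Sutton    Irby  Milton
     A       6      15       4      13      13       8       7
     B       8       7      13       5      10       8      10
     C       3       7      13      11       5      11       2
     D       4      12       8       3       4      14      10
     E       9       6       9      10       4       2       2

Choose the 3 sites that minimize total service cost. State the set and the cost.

Choose A, D and E; total service cost 25.

With exactly 3 open, each post office uses its cheapest among the chosen.
{A, D, E}: Elton→D 4, Joliet→E 6, Calder→A 4, Upton→D 3, Sutton→D 4, Irby→E 2, Milton→E 2. Service cost 25.
{C, D, E}: service cost 28
{A, B, E}: service cost 29
Among all 10 size-3 choices, {A, D, E} is lowest.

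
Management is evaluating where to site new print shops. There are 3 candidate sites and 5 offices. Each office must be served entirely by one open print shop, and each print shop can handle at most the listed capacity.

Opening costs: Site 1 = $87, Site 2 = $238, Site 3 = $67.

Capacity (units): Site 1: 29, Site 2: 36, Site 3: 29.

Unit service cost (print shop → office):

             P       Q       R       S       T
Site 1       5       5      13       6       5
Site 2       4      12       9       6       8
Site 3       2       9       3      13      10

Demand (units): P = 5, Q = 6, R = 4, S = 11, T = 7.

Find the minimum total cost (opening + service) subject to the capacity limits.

Minimum total cost: 307

Open {Site 1, Site 3}: P→Site 3 2·5=10, Q→Site 1 5·6=30, R→Site 3 3·4=12, S→Site 1 6·11=66, T→Site 1 5·7=35.
Loads: Site 1 carries 24/29, Site 3 carries 9/29. Service 153; fixed 154; total 307.
Next best feasible plan costs 322.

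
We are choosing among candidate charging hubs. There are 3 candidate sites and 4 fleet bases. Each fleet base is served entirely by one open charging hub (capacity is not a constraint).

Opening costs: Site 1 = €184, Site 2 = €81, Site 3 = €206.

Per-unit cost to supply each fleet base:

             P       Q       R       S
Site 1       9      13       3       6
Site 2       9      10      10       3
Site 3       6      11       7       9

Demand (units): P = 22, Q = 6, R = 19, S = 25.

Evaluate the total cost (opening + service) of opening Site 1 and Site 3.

Total cost: 795

Each fleet base is assigned to its cheapest site among the open ones.
{Site 1, Site 3}: P→Site 3 6·22=132, Q→Site 3 11·6=66, R→Site 1 3·19=57, S→Site 1 6·25=150. Service 405; fixed 390; total 795.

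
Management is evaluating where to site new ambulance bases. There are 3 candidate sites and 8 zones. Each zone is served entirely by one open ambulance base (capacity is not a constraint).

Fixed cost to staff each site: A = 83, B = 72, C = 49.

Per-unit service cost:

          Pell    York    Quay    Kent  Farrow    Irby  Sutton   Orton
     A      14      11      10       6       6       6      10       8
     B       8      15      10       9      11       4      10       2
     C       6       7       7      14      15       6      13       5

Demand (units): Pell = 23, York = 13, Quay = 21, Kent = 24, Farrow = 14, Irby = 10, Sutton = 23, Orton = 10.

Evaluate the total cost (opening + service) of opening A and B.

Total cost: 1210

Each zone is assigned to its cheapest site among the open ones.
{A, B}: Pell→B 8·23=184, York→A 11·13=143, Quay→A 10·21=210, Kent→A 6·24=144, Farrow→A 6·14=84, Irby→B 4·10=40, Sutton→A 10·23=230, Orton→B 2·10=20. Service 1055; fixed 155; total 1210.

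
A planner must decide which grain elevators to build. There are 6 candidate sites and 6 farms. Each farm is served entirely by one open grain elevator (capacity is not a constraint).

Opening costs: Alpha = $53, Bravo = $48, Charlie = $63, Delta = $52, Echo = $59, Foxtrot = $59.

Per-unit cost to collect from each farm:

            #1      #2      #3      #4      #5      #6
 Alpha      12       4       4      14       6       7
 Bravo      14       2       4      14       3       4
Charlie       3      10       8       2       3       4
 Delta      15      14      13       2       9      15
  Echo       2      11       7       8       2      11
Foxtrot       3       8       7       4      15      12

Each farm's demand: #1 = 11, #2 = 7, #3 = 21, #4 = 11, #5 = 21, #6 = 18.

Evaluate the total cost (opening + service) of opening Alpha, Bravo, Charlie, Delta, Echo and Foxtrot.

Each farm is assigned to its cheapest site among the open ones.
{Alpha, Bravo, Charlie, Delta, Echo, Foxtrot}: #1→Echo 2·11=22, #2→Bravo 2·7=14, #3→Alpha 4·21=84, #4→Charlie 2·11=22, #5→Echo 2·21=42, #6→Bravo 4·18=72. Service 256; fixed 334; total 590.

Total cost: 590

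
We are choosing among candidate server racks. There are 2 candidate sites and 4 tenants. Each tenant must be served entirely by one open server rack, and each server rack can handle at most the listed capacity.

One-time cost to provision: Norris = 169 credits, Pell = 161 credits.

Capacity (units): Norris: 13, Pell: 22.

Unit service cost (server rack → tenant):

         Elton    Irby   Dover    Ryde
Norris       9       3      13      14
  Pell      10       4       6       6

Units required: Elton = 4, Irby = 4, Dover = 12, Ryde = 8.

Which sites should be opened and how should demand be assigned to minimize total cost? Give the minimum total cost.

Minimum total cost: 498

Open {Norris, Pell}: Elton→Norris 9·4=36, Irby→Norris 3·4=12, Dover→Pell 6·12=72, Ryde→Pell 6·8=48.
Loads: Norris carries 8/13, Pell carries 20/22. Service 168; fixed 330; total 498.
Next best feasible plan costs 566.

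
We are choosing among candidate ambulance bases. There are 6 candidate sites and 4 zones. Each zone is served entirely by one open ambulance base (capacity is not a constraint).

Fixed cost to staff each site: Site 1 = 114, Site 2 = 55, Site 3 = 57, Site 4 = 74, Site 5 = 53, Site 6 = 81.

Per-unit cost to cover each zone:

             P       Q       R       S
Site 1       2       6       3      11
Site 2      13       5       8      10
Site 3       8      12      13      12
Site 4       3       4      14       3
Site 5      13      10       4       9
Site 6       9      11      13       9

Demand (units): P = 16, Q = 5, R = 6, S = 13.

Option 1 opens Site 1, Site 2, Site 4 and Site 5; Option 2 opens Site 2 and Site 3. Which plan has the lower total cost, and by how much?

Option 1: {Site 1, Site 2, Site 4, Site 5}: P→Site 1 2·16=32, Q→Site 4 4·5=20, R→Site 1 3·6=18, S→Site 4 3·13=39. Service 109; fixed 296; total 405.
Option 2: {Site 2, Site 3}: P→Site 3 8·16=128, Q→Site 2 5·5=25, R→Site 2 8·6=48, S→Site 2 10·13=130. Service 331; fixed 112; total 443.
Difference: |405 − 443| = 38.

Option 1 is cheaper by 38.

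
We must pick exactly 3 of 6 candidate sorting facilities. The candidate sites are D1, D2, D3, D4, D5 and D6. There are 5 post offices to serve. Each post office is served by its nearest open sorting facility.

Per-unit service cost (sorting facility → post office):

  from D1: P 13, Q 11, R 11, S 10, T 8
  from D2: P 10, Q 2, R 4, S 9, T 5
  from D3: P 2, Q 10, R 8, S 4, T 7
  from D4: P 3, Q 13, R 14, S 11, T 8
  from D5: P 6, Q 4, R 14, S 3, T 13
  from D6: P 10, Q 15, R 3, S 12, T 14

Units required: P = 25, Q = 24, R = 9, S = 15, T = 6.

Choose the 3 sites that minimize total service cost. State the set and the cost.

Choose D2, D3 and D5; total service cost 209.

With exactly 3 open, each post office uses its cheapest among the chosen.
{D2, D3, D5}: P→D3 2·25=50, Q→D2 2·24=48, R→D2 4·9=36, S→D5 3·15=45, T→D2 5·6=30. Service cost 209.
{D2, D3, D6}: service cost 215
{D1, D2, D3}: service cost 224
Among all 20 size-3 choices, {D2, D3, D5} is lowest.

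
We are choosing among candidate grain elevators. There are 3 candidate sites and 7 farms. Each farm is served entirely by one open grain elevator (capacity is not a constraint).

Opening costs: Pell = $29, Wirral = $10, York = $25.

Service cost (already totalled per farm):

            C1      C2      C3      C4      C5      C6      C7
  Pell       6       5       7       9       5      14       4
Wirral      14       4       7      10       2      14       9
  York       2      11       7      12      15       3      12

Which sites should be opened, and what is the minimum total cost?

For any fixed open set, each farm goes to its cheapest open site; total = fixed + service.
{Wirral}: C1→Wirral 14, C2→Wirral 4, C3→Wirral 7, C4→Wirral 10, C5→Wirral 2, C6→Wirral 14, C7→Wirral 9. Service 60; fixed 10; total 70.
{Wirral, York}: C1→York 2, C2→Wirral 4, C3→Wirral 7, C4→Wirral 10, C5→Wirral 2, C6→York 3, C7→Wirral 9. Service 37; fixed 35; total 72.
{Pell}: C1→Pell 6, C2→Pell 5, C3→Pell 7, C4→Pell 9, C5→Pell 5, C6→Pell 14, C7→Pell 4. Service 50; fixed 29; total 79.
{Pell, Wirral, York}: service 31 + fixed 64 = 95
No other subset beats 70.

Open Wirral only; minimum total cost 70.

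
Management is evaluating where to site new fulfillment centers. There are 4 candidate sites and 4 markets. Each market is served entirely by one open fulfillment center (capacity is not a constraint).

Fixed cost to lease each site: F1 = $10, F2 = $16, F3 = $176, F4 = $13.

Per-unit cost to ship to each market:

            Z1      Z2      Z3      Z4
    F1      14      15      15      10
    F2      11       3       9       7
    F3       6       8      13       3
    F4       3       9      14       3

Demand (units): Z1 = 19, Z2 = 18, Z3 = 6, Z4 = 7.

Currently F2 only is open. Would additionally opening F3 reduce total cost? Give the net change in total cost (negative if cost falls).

No — net change +53 (cost rises by 53).

Current service cost with {F2}: 366.
Adding F3: each market re-picks its cheapest; new service cost 243, saving 123.
Extra fixed cost: 176. Net change = 176 − 123 = 53.
(Totals: 382 → 435.)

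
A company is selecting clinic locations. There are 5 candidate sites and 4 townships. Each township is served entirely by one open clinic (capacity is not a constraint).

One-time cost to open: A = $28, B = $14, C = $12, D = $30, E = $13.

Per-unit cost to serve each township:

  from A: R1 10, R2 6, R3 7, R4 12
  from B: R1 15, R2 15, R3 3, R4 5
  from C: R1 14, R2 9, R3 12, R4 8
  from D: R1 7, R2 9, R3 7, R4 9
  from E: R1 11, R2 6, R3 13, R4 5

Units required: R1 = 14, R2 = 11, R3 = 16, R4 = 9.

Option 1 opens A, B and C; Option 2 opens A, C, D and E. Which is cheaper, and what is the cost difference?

Option 1: {A, B, C}: R1→A 10·14=140, R2→A 6·11=66, R3→B 3·16=48, R4→B 5·9=45. Service 299; fixed 54; total 353.
Option 2: {A, C, D, E}: R1→D 7·14=98, R2→A 6·11=66, R3→A 7·16=112, R4→E 5·9=45. Service 321; fixed 83; total 404.
Difference: |353 − 404| = 51.

Option 1 is cheaper by 51.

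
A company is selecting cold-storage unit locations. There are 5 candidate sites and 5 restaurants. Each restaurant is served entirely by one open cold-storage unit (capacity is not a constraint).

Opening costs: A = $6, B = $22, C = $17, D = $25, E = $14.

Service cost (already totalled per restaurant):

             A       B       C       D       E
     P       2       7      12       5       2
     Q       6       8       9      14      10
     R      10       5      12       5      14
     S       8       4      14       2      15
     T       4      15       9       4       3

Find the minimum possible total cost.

For any fixed open set, each restaurant goes to its cheapest open site; total = fixed + service.
{A}: P→A 2, Q→A 6, R→A 10, S→A 8, T→A 4. Service 30; fixed 6; total 36.
{A, B}: P→A 2, Q→A 6, R→B 5, S→B 4, T→A 4. Service 21; fixed 28; total 49.
{A, E}: P→A 2, Q→A 6, R→A 10, S→A 8, T→E 3. Service 29; fixed 20; total 49.
{A, B, C, D, E}: service 18 + fixed 84 = 102
No other subset beats 36.

Minimum total cost: 36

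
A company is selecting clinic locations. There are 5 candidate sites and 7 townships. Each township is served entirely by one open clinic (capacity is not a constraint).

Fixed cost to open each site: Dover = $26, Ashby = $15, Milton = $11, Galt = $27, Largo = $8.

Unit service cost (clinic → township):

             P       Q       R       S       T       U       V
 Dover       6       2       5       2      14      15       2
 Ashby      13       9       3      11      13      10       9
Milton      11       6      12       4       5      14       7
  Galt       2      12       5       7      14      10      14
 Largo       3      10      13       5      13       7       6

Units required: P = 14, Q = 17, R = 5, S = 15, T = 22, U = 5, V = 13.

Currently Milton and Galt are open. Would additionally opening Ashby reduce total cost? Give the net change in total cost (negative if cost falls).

No — net change +5 (cost rises by 5).

Current service cost with {Milton, Galt}: 466.
Adding Ashby: each township re-picks its cheapest; new service cost 456, saving 10.
Extra fixed cost: 15. Net change = 15 − 10 = 5.
(Totals: 504 → 509.)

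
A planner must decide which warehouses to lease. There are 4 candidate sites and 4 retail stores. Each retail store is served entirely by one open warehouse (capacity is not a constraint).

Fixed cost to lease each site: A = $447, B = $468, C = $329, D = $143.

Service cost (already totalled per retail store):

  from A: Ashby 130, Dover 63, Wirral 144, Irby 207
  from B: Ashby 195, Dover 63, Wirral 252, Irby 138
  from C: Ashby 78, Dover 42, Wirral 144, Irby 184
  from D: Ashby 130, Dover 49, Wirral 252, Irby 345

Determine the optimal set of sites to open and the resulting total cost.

Open C only; minimum total cost 777.

For any fixed open set, each retail store goes to its cheapest open site; total = fixed + service.
{C}: Ashby→C 78, Dover→C 42, Wirral→C 144, Irby→C 184. Service 448; fixed 329; total 777.
{D}: Ashby→D 130, Dover→D 49, Wirral→D 252, Irby→D 345. Service 776; fixed 143; total 919.
{C, D}: service 448 + fixed 472 = 920
{A, B, C, D}: Ashby→C 78, Dover→C 42, Wirral→A 144, Irby→B 138. Service 402; fixed 1387; total 1789.
No other subset beats 777.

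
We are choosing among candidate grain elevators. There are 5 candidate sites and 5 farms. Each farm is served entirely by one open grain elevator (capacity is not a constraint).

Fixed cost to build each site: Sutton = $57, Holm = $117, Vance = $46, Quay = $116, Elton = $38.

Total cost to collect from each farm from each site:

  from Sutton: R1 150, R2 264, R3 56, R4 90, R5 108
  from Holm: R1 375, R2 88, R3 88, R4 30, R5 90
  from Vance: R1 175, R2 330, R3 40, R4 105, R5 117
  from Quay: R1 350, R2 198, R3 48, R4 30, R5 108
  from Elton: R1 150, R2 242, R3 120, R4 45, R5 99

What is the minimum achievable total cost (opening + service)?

For any fixed open set, each farm goes to its cheapest open site; total = fixed + service.
{Holm, Vance}: R1→Vance 175, R2→Holm 88, R3→Vance 40, R4→Holm 30, R5→Holm 90. Service 423; fixed 163; total 586.
{Sutton, Holm}: service 414 + fixed 174 = 588
{Holm, Vance, Elton}: R1→Elton 150, R2→Holm 88, R3→Vance 40, R4→Holm 30, R5→Holm 90. Service 398; fixed 201; total 599.
{Sutton, Holm, Vance, Quay, Elton}: R1→Sutton 150, R2→Holm 88, R3→Vance 40, R4→Holm 30, R5→Holm 90. Service 398; fixed 374; total 772.
No other subset beats 586.

Minimum total cost: 586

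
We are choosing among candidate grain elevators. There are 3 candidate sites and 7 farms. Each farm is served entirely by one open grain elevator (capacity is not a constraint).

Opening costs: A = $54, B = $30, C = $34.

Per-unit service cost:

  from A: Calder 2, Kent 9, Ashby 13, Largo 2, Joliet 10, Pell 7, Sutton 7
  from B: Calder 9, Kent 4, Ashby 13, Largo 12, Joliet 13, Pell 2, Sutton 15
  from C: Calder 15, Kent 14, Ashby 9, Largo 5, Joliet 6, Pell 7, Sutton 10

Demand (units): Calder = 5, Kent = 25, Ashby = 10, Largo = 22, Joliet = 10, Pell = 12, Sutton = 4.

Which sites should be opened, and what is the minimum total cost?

For any fixed open set, each farm goes to its cheapest open site; total = fixed + service.
{A, B, C}: Calder→A 2·5=10, Kent→B 4·25=100, Ashby→C 9·10=90, Largo→A 2·22=44, Joliet→C 6·10=60, Pell→B 2·12=24, Sutton→A 7·4=28. Service 356; fixed 118; total 474.
{A, B}: service 436 + fixed 84 = 520
{B, C}: Calder→B 9·5=45, Kent→B 4·25=100, Ashby→C 9·10=90, Largo→C 5·22=110, Joliet→C 6·10=60, Pell→B 2·12=24, Sutton→C 10·4=40. Service 469; fixed 64; total 533.
{B}: service 753 + fixed 30 = 783
No other subset beats 474.

Open A, B and C; minimum total cost 474.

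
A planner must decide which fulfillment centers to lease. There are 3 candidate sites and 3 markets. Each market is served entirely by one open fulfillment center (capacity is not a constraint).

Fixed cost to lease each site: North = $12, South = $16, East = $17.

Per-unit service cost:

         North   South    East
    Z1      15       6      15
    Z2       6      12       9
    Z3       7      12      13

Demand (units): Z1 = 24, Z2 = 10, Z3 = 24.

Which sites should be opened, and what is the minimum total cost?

Open North and South; minimum total cost 400.

For any fixed open set, each market goes to its cheapest open site; total = fixed + service.
{North, South}: Z1→South 6·24=144, Z2→North 6·10=60, Z3→North 7·24=168. Service 372; fixed 28; total 400.
{North, South, East}: service 372 + fixed 45 = 417
{South, East}: service 522 + fixed 33 = 555
{North}: Z1→North 15·24=360, Z2→North 6·10=60, Z3→North 7·24=168. Service 588; fixed 12; total 600.
No other subset beats 400.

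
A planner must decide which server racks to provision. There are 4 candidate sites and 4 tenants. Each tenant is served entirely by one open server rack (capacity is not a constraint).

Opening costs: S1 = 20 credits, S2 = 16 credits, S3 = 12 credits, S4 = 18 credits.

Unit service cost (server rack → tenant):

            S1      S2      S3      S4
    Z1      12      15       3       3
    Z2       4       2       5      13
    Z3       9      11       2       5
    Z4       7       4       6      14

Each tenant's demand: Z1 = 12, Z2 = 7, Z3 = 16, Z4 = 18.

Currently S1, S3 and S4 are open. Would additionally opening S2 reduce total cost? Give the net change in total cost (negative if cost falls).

Current service cost with {S1, S3, S4}: 204.
Adding S2: each tenant re-picks its cheapest; new service cost 154, saving 50.
Extra fixed cost: 16. Net change = 16 − 50 = -34.
(Totals: 254 → 220.)

Yes — net change −34 (cost falls by 34).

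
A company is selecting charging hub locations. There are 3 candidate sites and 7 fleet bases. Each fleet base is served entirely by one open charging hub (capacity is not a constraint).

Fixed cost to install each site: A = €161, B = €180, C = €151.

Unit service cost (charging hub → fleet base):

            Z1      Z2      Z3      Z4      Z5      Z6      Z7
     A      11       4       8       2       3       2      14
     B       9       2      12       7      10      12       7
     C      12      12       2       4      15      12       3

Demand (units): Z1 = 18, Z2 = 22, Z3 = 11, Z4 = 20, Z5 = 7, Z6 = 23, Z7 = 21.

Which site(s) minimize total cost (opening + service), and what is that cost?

Open A and C; minimum total cost 790.

For any fixed open set, each fleet base goes to its cheapest open site; total = fixed + service.
{A, C}: Z1→A 11·18=198, Z2→A 4·22=88, Z3→C 2·11=22, Z4→A 2·20=40, Z5→A 3·7=21, Z6→A 2·23=46, Z7→C 3·21=63. Service 478; fixed 312; total 790.
{A, B}: Z1→B 9·18=162, Z2→B 2·22=44, Z3→A 8·11=88, Z4→A 2·20=40, Z5→A 3·7=21, Z6→A 2·23=46, Z7→B 7·21=147. Service 548; fixed 341; total 889.
{A, B, C}: Z1→B 9·18=162, Z2→B 2·22=44, Z3→C 2·11=22, Z4→A 2·20=40, Z5→A 3·7=21, Z6→A 2·23=46, Z7→C 3·21=63. Service 398; fixed 492; total 890.
{C}: Z1→C 12·18=216, Z2→C 12·22=264, Z3→C 2·11=22, Z4→C 4·20=80, Z5→C 15·7=105, Z6→C 12·23=276, Z7→C 3·21=63. Service 1026; fixed 151; total 1177.
No other subset beats 790.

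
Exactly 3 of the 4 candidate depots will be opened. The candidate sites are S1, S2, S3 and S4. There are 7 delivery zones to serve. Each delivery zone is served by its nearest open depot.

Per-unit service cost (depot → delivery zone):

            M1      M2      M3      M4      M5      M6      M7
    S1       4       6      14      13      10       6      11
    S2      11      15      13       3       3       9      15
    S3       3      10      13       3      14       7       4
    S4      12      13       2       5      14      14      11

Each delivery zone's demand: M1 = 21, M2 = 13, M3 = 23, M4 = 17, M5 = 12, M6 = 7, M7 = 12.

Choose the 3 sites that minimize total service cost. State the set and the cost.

Choose S2, S3 and S4; total service cost 423.

With exactly 3 open, each delivery zone uses its cheapest among the chosen.
{S2, S3, S4}: M1→S3 3·21=63, M2→S3 10·13=130, M3→S4 2·23=46, M4→S2 3·17=51, M5→S2 3·12=36, M6→S3 7·7=49, M7→S3 4·12=48. Service cost 423.
{S1, S3, S4}: service cost 448
{S1, S2, S4}: service cost 469
Among all 4 size-3 choices, {S2, S3, S4} is lowest.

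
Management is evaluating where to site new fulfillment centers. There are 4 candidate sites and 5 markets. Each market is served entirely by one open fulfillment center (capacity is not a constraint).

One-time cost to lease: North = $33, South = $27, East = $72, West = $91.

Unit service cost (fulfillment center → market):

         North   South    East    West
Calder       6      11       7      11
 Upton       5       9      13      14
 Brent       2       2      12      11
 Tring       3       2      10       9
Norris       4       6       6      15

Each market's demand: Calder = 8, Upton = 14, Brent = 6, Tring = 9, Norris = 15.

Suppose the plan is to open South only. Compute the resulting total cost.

Each market is assigned to its cheapest site among the open ones.
{South}: Calder→South 11·8=88, Upton→South 9·14=126, Brent→South 2·6=12, Tring→South 2·9=18, Norris→South 6·15=90. Service 334; fixed 27; total 361.

Total cost: 361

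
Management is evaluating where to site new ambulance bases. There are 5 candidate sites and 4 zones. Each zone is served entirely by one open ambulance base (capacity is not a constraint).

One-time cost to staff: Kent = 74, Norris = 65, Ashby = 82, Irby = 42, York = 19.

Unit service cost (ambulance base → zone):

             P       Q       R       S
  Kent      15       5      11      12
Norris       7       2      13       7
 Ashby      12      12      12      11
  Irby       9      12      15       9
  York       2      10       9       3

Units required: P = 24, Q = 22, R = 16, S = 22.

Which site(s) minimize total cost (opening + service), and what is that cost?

For any fixed open set, each zone goes to its cheapest open site; total = fixed + service.
{Norris, York}: P→York 2·24=48, Q→Norris 2·22=44, R→York 9·16=144, S→York 3·22=66. Service 302; fixed 84; total 386.
{Norris, Irby, York}: service 302 + fixed 126 = 428
{Kent, Norris, York}: P→York 2·24=48, Q→Norris 2·22=44, R→York 9·16=144, S→York 3·22=66. Service 302; fixed 158; total 460.
{Kent, Norris, Ashby, Irby, York}: service 302 + fixed 282 = 584
No other subset beats 386.

Open Norris and York; minimum total cost 386.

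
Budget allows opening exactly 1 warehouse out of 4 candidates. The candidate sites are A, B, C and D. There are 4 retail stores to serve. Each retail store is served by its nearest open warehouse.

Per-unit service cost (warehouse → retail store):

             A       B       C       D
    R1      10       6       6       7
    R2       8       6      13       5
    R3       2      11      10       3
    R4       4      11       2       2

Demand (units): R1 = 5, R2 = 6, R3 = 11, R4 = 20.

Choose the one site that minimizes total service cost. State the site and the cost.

Choose D only; total service cost 138.

With exactly 1 open, each retail store uses its cheapest among the chosen.
{D}: R1→D 7·5=35, R2→D 5·6=30, R3→D 3·11=33, R4→D 2·20=40. Service cost 138.
{A}: service cost 200
{C}: service cost 258
Among all 4 size-1 choices, {D} is lowest.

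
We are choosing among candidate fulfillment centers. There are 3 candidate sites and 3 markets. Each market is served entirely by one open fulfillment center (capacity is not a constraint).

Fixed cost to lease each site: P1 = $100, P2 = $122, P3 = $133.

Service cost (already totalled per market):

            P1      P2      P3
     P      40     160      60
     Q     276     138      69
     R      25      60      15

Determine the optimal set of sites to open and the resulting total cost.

For any fixed open set, each market goes to its cheapest open site; total = fixed + service.
{P3}: P→P3 60, Q→P3 69, R→P3 15. Service 144; fixed 133; total 277.
{P1, P3}: service 124 + fixed 233 = 357
{P2, P3}: P→P3 60, Q→P3 69, R→P3 15. Service 144; fixed 255; total 399.
{P1, P2, P3}: service 124 + fixed 355 = 479
(All 7 nonempty subsets were checked; P3 only is lowest.)

Open P3 only; minimum total cost 277.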